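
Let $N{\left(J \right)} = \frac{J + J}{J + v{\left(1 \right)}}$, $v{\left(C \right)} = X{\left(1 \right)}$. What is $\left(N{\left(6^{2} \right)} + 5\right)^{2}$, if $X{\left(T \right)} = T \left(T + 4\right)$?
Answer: $\frac{76729}{1681} \approx 45.645$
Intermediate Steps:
$X{\left(T \right)} = T \left(4 + T\right)$
$v{\left(C \right)} = 5$ ($v{\left(C \right)} = 1 \left(4 + 1\right) = 1 \cdot 5 = 5$)
$N{\left(J \right)} = \frac{2 J}{5 + J}$ ($N{\left(J \right)} = \frac{J + J}{J + 5} = \frac{2 J}{5 + J}$)
$\left(N{\left(6^{2} \right)} + 5\right)^{2} = \left(\frac{2 \cdot 6^{2}}{5 + 6^{2}} + 5\right)^{2} = \left(2 \cdot 36 \frac{1}{5 + 36} + 5\right)^{2} = \left(2 \cdot 36 \cdot \frac{1}{41} + 5\right)^{2} = \left(\frac{72}{41} + 5\right)^{2} = \left(\frac{277}{41}\right)^{2} = \frac{76729}{1681}$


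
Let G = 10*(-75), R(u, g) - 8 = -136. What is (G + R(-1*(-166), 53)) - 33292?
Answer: -34170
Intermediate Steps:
R(u, g) = -128 (R(u, g) = 8 - 136 = -128)
G = -750
(G + R(-1*(-166), 53)) - 33292 = (-750 - 128) - 33292 = -878 - 33292 = -34170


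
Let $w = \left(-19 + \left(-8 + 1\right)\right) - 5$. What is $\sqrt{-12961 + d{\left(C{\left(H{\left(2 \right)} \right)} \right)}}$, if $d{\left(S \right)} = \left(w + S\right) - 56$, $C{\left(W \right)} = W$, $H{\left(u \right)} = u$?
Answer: $i \sqrt{13046} \approx 114.22 i$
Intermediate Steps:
$w = -31$ ($w = \left(-19 - 7\right) - 5 = -26 - 5 = -31$)
$d{\left(S \right)} = -87 + S$ ($d{\left(S \right)} = \left(-31 + S\right) - 56 = -87 + S$)
$\sqrt{-12961 + d{\left(C{\left(H{\left(2 \right)} \right)} \right)}} = \sqrt{-12961 + \left(-87 + 2\right)} = \sqrt{-12961 - 85} = \sqrt{-13046} = i \sqrt{13046}$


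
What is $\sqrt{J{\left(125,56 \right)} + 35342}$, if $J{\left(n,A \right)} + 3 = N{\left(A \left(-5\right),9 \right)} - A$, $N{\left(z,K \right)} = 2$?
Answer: $\sqrt{35285} \approx 187.84$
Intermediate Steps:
$J{\left(n,A \right)} = -1 - A$ ($J{\left(n,A \right)} = -3 - \left(-2 + A\right) = -1 - A$)
$\sqrt{J{\left(125,56 \right)} + 35342} = \sqrt{\left(-1 - 56\right) + 35342} = \sqrt{-57 + 35342} = \sqrt{35285}$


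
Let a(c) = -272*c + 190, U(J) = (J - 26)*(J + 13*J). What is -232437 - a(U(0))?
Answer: -232627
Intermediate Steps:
U(J) = 14*J*(-26 + J) (U(J) = (-26 + J)*(14*J) = 14*J*(-26 + J))
a(c) = 190 - 272*c
-232437 - a(U(0)) = -232437 - (190 - 3808*0*(-26 + 0)) = -232437 - (190 - 3808*0*(-26)) = -232437 - (190 - 272*0) = -232437 - (190 + 0) = -232437 - 1*190 = -232437 - 190 = -232627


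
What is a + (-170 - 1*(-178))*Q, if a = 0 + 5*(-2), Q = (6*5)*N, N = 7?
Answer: 1670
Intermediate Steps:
Q = 210 (Q = (6*5)*7 = 30*7 = 210)
a = -10 (a = 0 - 10 = -10)
a + (-170 - 1*(-178))*Q = -10 + (-170 - 1*(-178))*210 = -10 + (-170 + 178)*210 = -10 + 8*210 = -10 + 1680 = 1670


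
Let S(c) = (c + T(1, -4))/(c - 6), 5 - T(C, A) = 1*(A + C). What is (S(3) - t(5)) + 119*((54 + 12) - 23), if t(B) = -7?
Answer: 15361/3 ≈ 5120.3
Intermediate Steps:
T(C, A) = 5 - A - C (T(C, A) = 5 - (A + C) = 5 + (-A - C) = 5 - A - C)
S(c) = (8 + c)/(-6 + c) (S(c) = (c + (5 - 1*(-4) - 1*1))/(c - 6) = (c + (5 + 4 - 1))/(-6 + c) = (c + 8)/(-6 + c) = (8 + c)/(-6 + c))
(S(3) - t(5)) + 119*((54 + 12) - 23) = ((8 + 3)/(-6 + 3) - 1*(-7)) + 119*((54 + 12) - 23) = (11/(-3) + 7) + 119*(66 - 23) = (-⅓*11 + 7) + 119*43 = (-11/3 + 7) + 5117 = 10/3 + 5117 = 15361/3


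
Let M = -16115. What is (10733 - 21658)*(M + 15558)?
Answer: 6085225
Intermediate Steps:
(10733 - 21658)*(M + 15558) = (10733 - 21658)*(-16115 + 15558) = -10925*(-557) = 6085225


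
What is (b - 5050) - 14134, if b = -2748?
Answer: -21932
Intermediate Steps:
(b - 5050) - 14134 = (-2748 - 5050) - 14134 = -7798 - 14134 = -21932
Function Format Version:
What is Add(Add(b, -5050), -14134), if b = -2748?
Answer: -21932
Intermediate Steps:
Add(Add(b, -5050), -14134) = Add(Add(-2748, -5050), -14134) = Add(-7798, -14134) = -21932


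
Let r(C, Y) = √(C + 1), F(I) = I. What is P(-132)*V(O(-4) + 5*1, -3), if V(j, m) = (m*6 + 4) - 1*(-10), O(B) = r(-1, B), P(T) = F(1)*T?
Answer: 528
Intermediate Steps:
P(T) = T (P(T) = 1*T = T)
r(C, Y) = √(1 + C)
O(B) = 0 (O(B) = √(1 - 1) = √0 = 0)
V(j, m) = 14 + 6*m (V(j, m) = (6*m + 4) + 10 = (4 + 6*m) + 10 = 14 + 6*m)
P(-132)*V(O(-4) + 5*1, -3) = -132*(14 + 6*(-3)) = -132*(14 - 18) = -132*(-4) = 528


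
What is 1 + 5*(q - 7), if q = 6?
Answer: -4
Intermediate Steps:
1 + 5*(q - 7) = 1 + 5*(6 - 7) = 1 + 5*(-1) = 1 - 5 = -4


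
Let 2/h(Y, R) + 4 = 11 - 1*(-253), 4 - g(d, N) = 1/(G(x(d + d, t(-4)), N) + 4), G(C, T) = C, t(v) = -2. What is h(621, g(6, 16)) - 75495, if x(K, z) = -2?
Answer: -9814349/130 ≈ -75495.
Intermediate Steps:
g(d, N) = 7/2 (g(d, N) = 4 - 1/(-2 + 4) = 4 - 1/2 = 4 - 1*½ = 4 - ½ = 7/2)
h(Y, R) = 1/130 (h(Y, R) = 2/(-4 + (11 - 1*(-253))) = 2/(-4 + (11 + 253)) = 2/(-4 + 264) = 2/260 = 2*(1/260) = 1/130)
h(621, g(6, 16)) - 75495 = 1/130 - 75495 = -9814349/130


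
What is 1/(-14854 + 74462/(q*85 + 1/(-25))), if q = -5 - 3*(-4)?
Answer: -7437/109538423 ≈ -6.7894e-5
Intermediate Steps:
q = 7 (q = -5 + 12 = 7)
1/(-14854 + 74462/(q*85 + 1/(-25))) = 1/(-14854 + 74462/(7*85 + 1/(-25))) = 1/(-14854 + 74462/(595 - 1/25)) = 1/(-14854 + 74462/(14874/25)) = 1/(-14854 + 74462*(25/14874)) = 1/(-14854 + 930775/7437) = 1/(-109538423/7437) = -7437/109538423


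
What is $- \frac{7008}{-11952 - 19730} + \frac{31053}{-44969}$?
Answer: $- \frac{4579989}{9758273} \approx -0.46934$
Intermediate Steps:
$- \frac{7008}{-11952 - 19730} + \frac{31053}{-44969} = - \frac{7008}{-31682} + 31053 \left(- \frac{1}{44969}\right) = \left(-7008\right) \left(- \frac{1}{31682}\right) - \frac{31053}{44969} = \frac{48}{217} - \frac{31053}{44969} = - \frac{4579989}{9758273}$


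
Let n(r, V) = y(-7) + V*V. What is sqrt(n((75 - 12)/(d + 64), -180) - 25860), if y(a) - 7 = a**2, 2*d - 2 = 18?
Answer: 2*sqrt(1649) ≈ 81.216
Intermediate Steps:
d = 10 (d = 1 + (1/2)*18 = 1 + 9 = 10)
y(a) = 7 + a**2
n(r, V) = 56 + V**2 (n(r, V) = (7 + (-7)**2) + V*V = (7 + 49) + V**2 = 56 + V**2)
sqrt(n((75 - 12)/(d + 64), -180) - 25860) = sqrt((56 + (-180)**2) - 25860) = sqrt((56 + 32400) - 25860) = sqrt(32456 - 25860) = sqrt(6596) = 2*sqrt(1649)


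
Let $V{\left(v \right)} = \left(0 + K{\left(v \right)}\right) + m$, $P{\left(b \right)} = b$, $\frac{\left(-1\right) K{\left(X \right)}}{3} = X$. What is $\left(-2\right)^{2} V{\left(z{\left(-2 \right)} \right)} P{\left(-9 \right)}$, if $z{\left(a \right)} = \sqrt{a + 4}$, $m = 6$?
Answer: $-216 + 108 \sqrt{2} \approx -63.265$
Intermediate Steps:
$K{\left(X \right)} = - 3 X$
$z{\left(a \right)} = \sqrt{4 + a}$
$V{\left(v \right)} = 6 - 3 v$ ($V{\left(v \right)} = \left(0 - 3 v\right) + 6 = - 3 v + 6 = 6 - 3 v$)
$\left(-2\right)^{2} V{\left(z{\left(-2 \right)} \right)} P{\left(-9 \right)} = \left(-2\right)^{2} \left(6 - 3 \sqrt{4 - 2}\right) \left(-9\right) = 4 \left(6 - 3 \sqrt{2}\right) \left(-9\right) = \left(24 - 12 \sqrt{2}\right) \left(-9\right) = -216 + 108 \sqrt{2}$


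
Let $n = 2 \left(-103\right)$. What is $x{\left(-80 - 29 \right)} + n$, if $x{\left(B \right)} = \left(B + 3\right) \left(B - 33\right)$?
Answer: $14846$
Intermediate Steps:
$x{\left(B \right)} = \left(-33 + B\right) \left(3 + B\right)$ ($x{\left(B \right)} = \left(3 + B\right) \left(-33 + B\right) = \left(-33 + B\right) \left(3 + B\right)$)
$n = -206$
$x{\left(-80 - 29 \right)} + n = \left(-99 + \left(-80 - 29\right)^{2} - 30 \left(-80 - 29\right)\right) - 206 = \left(-99 + \left(-109\right)^{2} - -3270\right) - 206 = \left(-99 + 11881 + 3270\right) - 206 = 15052 - 206 = 14846$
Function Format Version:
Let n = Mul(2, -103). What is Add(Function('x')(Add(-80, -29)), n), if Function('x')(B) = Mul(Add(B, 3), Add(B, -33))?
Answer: 14846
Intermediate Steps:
Function('x')(B) = Mul(Add(-33, B), Add(3, B)) (Function('x')(B) = Mul(Add(3, B), Add(-33, B)) = Mul(Add(-33, B), Add(3, B)))
n = -206
Add(Function('x')(Add(-80, -29)), n) = Add(Add(-99, Pow(Add(-80, -29), 2), Mul(-30, Add(-80, -29))), -206) = Add(Add(-99, Pow(-109, 2), Mul(-30, -109)), -206) = Add(Add(-99, 11881, 3270), -206) = Add(15052, -206) = 14846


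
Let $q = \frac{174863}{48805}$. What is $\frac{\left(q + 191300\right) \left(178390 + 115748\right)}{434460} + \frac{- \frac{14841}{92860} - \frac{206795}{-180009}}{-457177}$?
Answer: $\frac{456036090466942951705740841}{3521070921417095459700} \approx 1.2952 \cdot 10^{5}$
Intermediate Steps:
$q = \frac{174863}{48805}$ ($q = 174863 \cdot \frac{1}{48805} = \frac{174863}{48805} \approx 3.5829$)
$\frac{\left(q + 191300\right) \left(178390 + 115748\right)}{434460} + \frac{- \frac{14841}{92860} - \frac{206795}{-180009}}{-457177} = \frac{\left(\frac{174863}{48805} + 191300\right) \left(178390 + 115748\right)}{434460} + \frac{- \frac{14841}{92860} - \frac{206795}{-180009}}{-457177} = \frac{9336571363}{48805} \cdot 294138 \cdot \frac{1}{434460} + \left(\left(-14841\right) \frac{1}{92860} - - \frac{3505}{3051}\right) \left(- \frac{1}{457177}\right) = \frac{2746240427570094}{48805} \cdot \frac{1}{434460} + \left(- \frac{14841}{92860} + \frac{3505}{3051}\right) \left(- \frac{1}{457177}\right) = \frac{35208210609873}{271843850} + \frac{280194409}{283315860} \left(- \frac{1}{457177}\right) = \frac{35208210609873}{271843850} - \frac{280194409}{129525494927220} = \frac{456036090466942951705740841}{3521070921417095459700}$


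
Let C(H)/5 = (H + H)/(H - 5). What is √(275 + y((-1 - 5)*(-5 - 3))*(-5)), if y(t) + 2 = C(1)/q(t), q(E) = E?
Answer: √164310/24 ≈ 16.890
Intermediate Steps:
C(H) = 10*H/(-5 + H) (C(H) = 5*((H + H)/(H - 5)) = 5*((2*H)/(-5 + H)) = 5*(2*H/(-5 + H)) = 10*H/(-5 + H))
y(t) = -2 - 5/(2*t) (y(t) = -2 + (10*1/(-5 + 1))/t = -2 + (10*1/(-4))/t = -2 + (10*1*(-¼))/t = -2 - 5/(2*t))
√(275 + y((-1 - 5)*(-5 - 3))*(-5)) = √(275 + (-2 - 5*1/((-1 - 5)*(-5 - 3))/2)*(-5)) = √(275 + (-2 - 5/(2*((-6*(-8)))))*(-5)) = √(275 + (-2 - 5/2/48)*(-5)) = √(275 + (-2 - 5/2*1/48)*(-5)) = √(275 + (-2 - 5/96)*(-5)) = √(275 - 197/96*(-5)) = √(275 + 985/96) = √(27385/96) = √164310/24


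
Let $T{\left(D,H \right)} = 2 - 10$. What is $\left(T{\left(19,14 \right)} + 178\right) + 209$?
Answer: $379$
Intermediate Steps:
$T{\left(D,H \right)} = -8$ ($T{\left(D,H \right)} = 2 - 10 = -8$)
$\left(T{\left(19,14 \right)} + 178\right) + 209 = \left(-8 + 178\right) + 209 = 170 + 209 = 379$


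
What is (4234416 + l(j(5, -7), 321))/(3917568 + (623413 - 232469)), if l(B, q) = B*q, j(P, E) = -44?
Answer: 1055073/1077128 ≈ 0.97952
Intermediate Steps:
(4234416 + l(j(5, -7), 321))/(3917568 + (623413 - 232469)) = (4234416 - 44*321)/(3917568 + (623413 - 232469)) = (4234416 - 14124)/(3917568 + 390944) = 4220292/4308512 = 4220292*(1/4308512) = 1055073/1077128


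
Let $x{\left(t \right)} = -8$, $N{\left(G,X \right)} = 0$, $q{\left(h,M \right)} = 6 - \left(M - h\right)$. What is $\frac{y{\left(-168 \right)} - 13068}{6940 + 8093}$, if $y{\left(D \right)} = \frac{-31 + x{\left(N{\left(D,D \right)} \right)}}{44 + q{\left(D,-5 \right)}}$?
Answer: $- \frac{492215}{566243} \approx -0.86926$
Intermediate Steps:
$q{\left(h,M \right)} = 6 + h - M$
$y{\left(D \right)} = - \frac{39}{55 + D}$ ($y{\left(D \right)} = \frac{-31 - 8}{44 + \left(6 + D - -5\right)} = - \frac{39}{44 + \left(6 + D + 5\right)} = - \frac{39}{44 + \left(11 + D\right)} = - \frac{39}{55 + D}$)
$\frac{y{\left(-168 \right)} - 13068}{6940 + 8093} = \frac{- \frac{39}{55 - 168} - 13068}{6940 + 8093} = \frac{- \frac{39}{-113} - 13068}{15033} = \left(\left(-39\right) \left(- \frac{1}{113}\right) - 13068\right) \frac{1}{15033} = \left(\frac{39}{113} - 13068\right) \frac{1}{15033} = \left(- \frac{1476645}{113}\right) \frac{1}{15033} = - \frac{492215}{566243}$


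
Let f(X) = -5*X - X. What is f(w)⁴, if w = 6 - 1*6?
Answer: 0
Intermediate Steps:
w = 0 (w = 6 - 6 = 0)
f(X) = -6*X
f(w)⁴ = (-6*0)⁴ = 0⁴ = 0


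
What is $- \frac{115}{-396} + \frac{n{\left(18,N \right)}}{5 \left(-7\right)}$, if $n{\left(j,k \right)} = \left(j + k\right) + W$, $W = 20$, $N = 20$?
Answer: $- \frac{18943}{13860} \approx -1.3667$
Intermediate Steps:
$n{\left(j,k \right)} = 20 + j + k$ ($n{\left(j,k \right)} = \left(j + k\right) + 20 = 20 + j + k$)
$- \frac{115}{-396} + \frac{n{\left(18,N \right)}}{5 \left(-7\right)} = - \frac{115}{-396} + \frac{20 + 18 + 20}{5 \left(-7\right)} = \left(-115\right) \left(- \frac{1}{396}\right) + \frac{58}{-35} = \frac{115}{396} + 58 \left(- \frac{1}{35}\right) = \frac{115}{396} - \frac{58}{35} = - \frac{18943}{13860}$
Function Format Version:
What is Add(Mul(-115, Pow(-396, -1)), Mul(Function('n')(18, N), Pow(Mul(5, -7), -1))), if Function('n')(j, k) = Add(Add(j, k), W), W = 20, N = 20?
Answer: Rational(-18943, 13860) ≈ -1.3667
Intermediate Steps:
Function('n')(j, k) = Add(20, j, k) (Function('n')(j, k) = Add(Add(j, k), 20) = Add(20, j, k))
Add(Mul(-115, Pow(-396, -1)), Mul(Function('n')(18, N), Pow(Mul(5, -7), -1))) = Add(Mul(-115, Pow(-396, -1)), Mul(Add(20, 18, 20), Pow(Mul(5, -7), -1))) = Add(Mul(-115, Rational(-1, 396)), Mul(58, Pow(-35, -1))) = Add(Rational(115, 396), Mul(58, Rational(-1, 35))) = Add(Rational(115, 396), Rational(-58, 35)) = Rational(-18943, 13860)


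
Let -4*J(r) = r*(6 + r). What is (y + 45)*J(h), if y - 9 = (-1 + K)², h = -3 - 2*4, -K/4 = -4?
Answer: -15345/4 ≈ -3836.3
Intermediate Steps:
K = 16 (K = -4*(-4) = 16)
h = -11 (h = -3 - 8 = -11)
J(r) = -r*(6 + r)/4
y = 234 (y = 9 + (-1 + 16)² = 9 + 15² = 9 + 225 = 234)
(y + 45)*J(h) = (234 + 45)*(-¼*(-11)*(6 - 11)) = 279*(-¼*(-11)*(-5)) = 279*(-55/4) = -15345/4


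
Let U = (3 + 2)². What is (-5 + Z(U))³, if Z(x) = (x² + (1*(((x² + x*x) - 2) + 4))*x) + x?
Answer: 32599330233625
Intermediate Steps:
U = 25 (U = 5² = 25)
Z(x) = x + x² + x*(2 + 2*x²) (Z(x) = (x² + (1*(((x² + x²) - 2) + 4))*x) + x = (x² + (1*((2*x² - 2) + 4))*x) + x = (x² + (1*((-2 + 2*x²) + 4))*x) + x = (x² + (1*(2 + 2*x²))*x) + x = (x² + (2 + 2*x²)*x) + x = (x² + x*(2 + 2*x²)) + x = x + x² + x*(2 + 2*x²))
(-5 + Z(U))³ = (-5 + 25*(3 + 25 + 2*25²))³ = (-5 + 25*(3 + 25 + 2*625))³ = (-5 + 25*(3 + 25 + 1250))³ = (-5 + 25*1278)³ = (-5 + 31950)³ = 31945³ = 32599330233625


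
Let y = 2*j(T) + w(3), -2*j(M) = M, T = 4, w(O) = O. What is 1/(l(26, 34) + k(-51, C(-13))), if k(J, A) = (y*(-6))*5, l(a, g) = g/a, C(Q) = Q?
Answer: 13/407 ≈ 0.031941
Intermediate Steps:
j(M) = -M/2
y = -1 (y = 2*(-1/2*4) + 3 = 2*(-2) + 3 = -4 + 3 = -1)
k(J, A) = 30 (k(J, A) = -1*(-6)*5 = 6*5 = 30)
1/(l(26, 34) + k(-51, C(-13))) = 1/(34/26 + 30) = 1/(34*(1/26) + 30) = 1/(17/13 + 30) = 1/(407/13) = 13/407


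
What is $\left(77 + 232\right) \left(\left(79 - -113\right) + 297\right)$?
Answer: $151101$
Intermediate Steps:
$\left(77 + 232\right) \left(\left(79 - -113\right) + 297\right) = 309 \left(\left(79 + 113\right) + 297\right) = 309 \left(192 + 297\right) = 309 \cdot 489 = 151101$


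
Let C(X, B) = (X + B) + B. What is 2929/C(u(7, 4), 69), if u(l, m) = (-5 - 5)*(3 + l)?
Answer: 2929/38 ≈ 77.079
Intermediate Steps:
u(l, m) = -30 - 10*l (u(l, m) = -10*(3 + l) = -30 - 10*l)
C(X, B) = X + 2*B (C(X, B) = (B + X) + B = X + 2*B)
2929/C(u(7, 4), 69) = 2929/((-30 - 10*7) + 2*69) = 2929/((-30 - 70) + 138) = 2929/(-100 + 138) = 2929/38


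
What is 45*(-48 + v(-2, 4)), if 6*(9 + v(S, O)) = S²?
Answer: -2535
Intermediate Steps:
v(S, O) = -9 + S²/6
45*(-48 + v(-2, 4)) = 45*(-48 + (-9 + (⅙)*(-2)²)) = 45*(-48 + (-9 + (⅙)*4)) = 45*(-48 + (-9 + ⅔)) = 45*(-48 - 25/3) = 45*(-169/3) = -2535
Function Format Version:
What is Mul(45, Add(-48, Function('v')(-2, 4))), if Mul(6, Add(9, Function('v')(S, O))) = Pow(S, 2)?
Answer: -2535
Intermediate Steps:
Function('v')(S, O) = Add(-9, Mul(Rational(1, 6), Pow(S, 2)))
Mul(45, Add(-48, Function('v')(-2, 4))) = Mul(45, Add(-48, Add(-9, Mul(Rational(1, 6), Pow(-2, 2))))) = Mul(45, Add(-48, Add(-9, Mul(Rational(1, 6), 4)))) = Mul(45, Add(-48, Add(-9, Rational(2, 3)))) = Mul(45, Add(-48, Rational(-25, 3))) = Mul(45, Rational(-169, 3)) = -2535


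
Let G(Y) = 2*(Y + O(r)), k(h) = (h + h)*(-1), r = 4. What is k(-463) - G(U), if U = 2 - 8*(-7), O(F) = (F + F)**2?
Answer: 682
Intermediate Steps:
O(F) = 4*F**2 (O(F) = (2*F)**2 = 4*F**2)
k(h) = -2*h (k(h) = (2*h)*(-1) = -2*h)
U = 58 (U = 2 + 56 = 58)
G(Y) = 128 + 2*Y (G(Y) = 2*(Y + 4*4**2) = 2*(Y + 4*16) = 2*(Y + 64) = 2*(64 + Y) = 128 + 2*Y)
k(-463) - G(U) = -2*(-463) - (128 + 2*58) = 926 - (128 + 116) = 926 - 1*244 = 926 - 244 = 682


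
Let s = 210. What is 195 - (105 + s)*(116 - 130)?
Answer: 4605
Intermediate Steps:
195 - (105 + s)*(116 - 130) = 195 - (105 + 210)*(116 - 130) = 195 - 315*(-14) = 195 - 1*(-4410) = 195 + 4410 = 4605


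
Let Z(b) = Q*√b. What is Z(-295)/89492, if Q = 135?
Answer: 135*I*√295/89492 ≈ 0.02591*I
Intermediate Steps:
Z(b) = 135*√b
Z(-295)/89492 = (135*√(-295))/89492 = (135*(I*√295))*(1/89492) = (135*I*√295)*(1/89492) = 135*I*√295/89492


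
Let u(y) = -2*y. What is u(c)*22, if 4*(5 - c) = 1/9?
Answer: -1969/9 ≈ -218.78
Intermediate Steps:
c = 179/36 (c = 5 - 1/4/9 = 5 - 1/4*1/9 = 5 - 1/36 = 179/36 ≈ 4.9722)
u(c)*22 = -2*179/36*22 = -179/18*22 = -1969/9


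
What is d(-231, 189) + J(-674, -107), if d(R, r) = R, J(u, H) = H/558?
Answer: -129005/558 ≈ -231.19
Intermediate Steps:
J(u, H) = H/558 (J(u, H) = H*(1/558) = H/558)
d(-231, 189) + J(-674, -107) = -231 + (1/558)*(-107) = -231 - 107/558 = -129005/558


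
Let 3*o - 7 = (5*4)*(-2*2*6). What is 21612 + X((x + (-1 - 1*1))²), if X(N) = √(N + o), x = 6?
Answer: 21612 + 5*I*√51/3 ≈ 21612.0 + 11.902*I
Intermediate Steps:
o = -473/3 (o = 7/3 + ((5*4)*(-2*2*6))/3 = 7/3 + (20*(-4*6))/3 = 7/3 + (20*(-24))/3 = 7/3 + (⅓)*(-480) = 7/3 - 160 = -473/3 ≈ -157.67)
X(N) = √(-473/3 + N) (X(N) = √(N - 473/3) = √(-473/3 + N))
21612 + X((x + (-1 - 1*1))²) = 21612 + √(-1419 + 9*(6 + (-1 - 1*1))²)/3 = 21612 + √(-1419 + 9*(6 + (-1 - 1))²)/3 = 21612 + √(-1419 + 9*(6 - 2)²)/3 = 21612 + √(-1419 + 9*4²)/3 = 21612 + √(-1419 + 9*16)/3 = 21612 + √(-1419 + 144)/3 = 21612 + √(-1275)/3 = 21612 + (5*I*√51)/3 = 21612 + 5*I*√51/3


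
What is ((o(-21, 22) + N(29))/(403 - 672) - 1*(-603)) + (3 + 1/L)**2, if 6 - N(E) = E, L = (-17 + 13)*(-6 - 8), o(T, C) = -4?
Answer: 516448733/843584 ≈ 612.21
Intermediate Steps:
L = 56 (L = -4*(-14) = 56)
N(E) = 6 - E
((o(-21, 22) + N(29))/(403 - 672) - 1*(-603)) + (3 + 1/L)**2 = ((-4 + (6 - 1*29))/(403 - 672) - 1*(-603)) + (3 + 1/56)**2 = ((-4 + (6 - 29))/(-269) + 603) + (3 + 1/56)**2 = ((-4 - 23)*(-1/269) + 603) + (169/56)**2 = (-27*(-1/269) + 603) + 28561/3136 = (27/269 + 603) + 28561/3136 = 162234/269 + 28561/3136 = 516448733/843584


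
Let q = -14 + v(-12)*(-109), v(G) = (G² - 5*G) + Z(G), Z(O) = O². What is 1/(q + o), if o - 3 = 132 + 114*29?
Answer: -1/34505 ≈ -2.8981e-5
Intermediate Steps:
o = 3441 (o = 3 + (132 + 114*29) = 3 + (132 + 3306) = 3 + 3438 = 3441)
v(G) = -5*G + 2*G² (v(G) = (G² - 5*G) + G² = -5*G + 2*G²)
q = -37946 (q = -14 - 12*(-5 + 2*(-12))*(-109) = -14 - 12*(-5 - 24)*(-109) = -14 - 12*(-29)*(-109) = -14 + 348*(-109) = -14 - 37932 = -37946)
1/(q + o) = 1/(-37946 + 3441) = 1/(-34505) = -1/34505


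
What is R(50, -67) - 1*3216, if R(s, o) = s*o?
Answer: -6566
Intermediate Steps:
R(s, o) = o*s
R(50, -67) - 1*3216 = -67*50 - 1*3216 = -3350 - 3216 = -6566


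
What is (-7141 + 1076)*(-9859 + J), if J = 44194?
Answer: -208241775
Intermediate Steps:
(-7141 + 1076)*(-9859 + J) = (-7141 + 1076)*(-9859 + 44194) = -6065*34335 = -208241775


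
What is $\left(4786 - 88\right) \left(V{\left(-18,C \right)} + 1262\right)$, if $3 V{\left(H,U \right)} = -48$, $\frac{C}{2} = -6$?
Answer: $5853708$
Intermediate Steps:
$C = -12$ ($C = 2 \left(-6\right) = -12$)
$V{\left(H,U \right)} = -16$ ($V{\left(H,U \right)} = \frac{1}{3} \left(-48\right) = -16$)
$\left(4786 - 88\right) \left(V{\left(-18,C \right)} + 1262\right) = \left(4786 - 88\right) \left(-16 + 1262\right) = 4698 \cdot 1246 = 5853708$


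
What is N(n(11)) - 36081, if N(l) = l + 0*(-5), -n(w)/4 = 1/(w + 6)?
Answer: -613381/17 ≈ -36081.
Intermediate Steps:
n(w) = -4/(6 + w) (n(w) = -4/(w + 6) = -4/(6 + w))
N(l) = l (N(l) = l + 0 = l)
N(n(11)) - 36081 = -4/(6 + 11) - 36081 = -4/17 - 36081 = -613381/17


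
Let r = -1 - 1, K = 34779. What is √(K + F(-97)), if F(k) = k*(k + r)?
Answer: √44382 ≈ 210.67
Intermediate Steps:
r = -2
F(k) = k*(-2 + k) (F(k) = k*(k - 2) = k*(-2 + k))
√(K + F(-97)) = √(34779 - 97*(-2 - 97)) = √(34779 - 97*(-99)) = √(34779 + 9603) = √44382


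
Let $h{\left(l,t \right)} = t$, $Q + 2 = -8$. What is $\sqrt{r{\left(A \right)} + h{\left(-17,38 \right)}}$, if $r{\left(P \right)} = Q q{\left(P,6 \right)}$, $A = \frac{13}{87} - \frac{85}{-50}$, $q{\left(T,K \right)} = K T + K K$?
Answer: $\frac{2 i \sqrt{91031}}{29} \approx 20.808 i$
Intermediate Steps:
$Q = -10$ ($Q = -2 - 8 = -10$)
$q{\left(T,K \right)} = K^{2} + K T$ ($q{\left(T,K \right)} = K T + K^{2} = K^{2} + K T$)
$A = \frac{1609}{870}$ ($A = 13 \cdot \frac{1}{87} - - \frac{17}{10} = \frac{13}{87} + \frac{17}{10} = \frac{1609}{870} \approx 1.8494$)
$r{\left(P \right)} = -360 - 60 P$ ($r{\left(P \right)} = - 10 \cdot 6 \left(6 + P\right) = - 10 \left(36 + 6 P\right) = -360 - 60 P$)
$\sqrt{r{\left(A \right)} + h{\left(-17,38 \right)}} = \sqrt{\left(-360 - \frac{3218}{29}\right) + 38} = \sqrt{- \frac{13658}{29} + 38} = \sqrt{- \frac{12556}{29}} = \frac{2 i \sqrt{91031}}{29}$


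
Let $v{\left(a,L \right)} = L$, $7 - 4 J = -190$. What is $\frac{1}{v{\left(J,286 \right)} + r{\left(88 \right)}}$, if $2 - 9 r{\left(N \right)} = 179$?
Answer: $\frac{3}{799} \approx 0.0037547$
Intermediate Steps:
$J = \frac{197}{4}$ ($J = \frac{7}{4} - - \frac{95}{2} = \frac{7}{4} + \frac{95}{2} = \frac{197}{4} \approx 49.25$)
$r{\left(N \right)} = - \frac{59}{3}$ ($r{\left(N \right)} = \frac{2}{9} - \frac{179}{9} = - \frac{59}{3}$)
$\frac{1}{v{\left(J,286 \right)} + r{\left(88 \right)}} = \frac{1}{286 - \frac{59}{3}} = \frac{1}{\frac{799}{3}} = \frac{3}{799}$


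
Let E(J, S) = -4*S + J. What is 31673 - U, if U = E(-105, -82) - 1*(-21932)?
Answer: 9518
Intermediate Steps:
E(J, S) = J - 4*S
U = 22155 (U = (-105 - 4*(-82)) - 1*(-21932) = (-105 + 328) + 21932 = 223 + 21932 = 22155)
31673 - U = 31673 - 1*22155 = 31673 - 22155 = 9518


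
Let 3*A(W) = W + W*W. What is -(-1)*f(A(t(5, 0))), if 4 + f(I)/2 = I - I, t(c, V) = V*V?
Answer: -8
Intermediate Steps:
t(c, V) = V²
A(W) = W/3 + W²/3 (A(W) = (W + W*W)/3 = (W + W²)/3 = W/3 + W²/3)
f(I) = -8 (f(I) = -8 + 2*(I - I) = -8 + 2*0 = -8 + 0 = -8)
-(-1)*f(A(t(5, 0))) = -(-1)*(-8) = -1*8 = -8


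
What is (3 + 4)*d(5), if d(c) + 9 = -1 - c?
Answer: -105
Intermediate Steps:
d(c) = -10 - c (d(c) = -9 + (-1 - c) = -10 - c)
(3 + 4)*d(5) = (3 + 4)*(-10 - 1*5) = 7*(-10 - 5) = 7*(-15) = -105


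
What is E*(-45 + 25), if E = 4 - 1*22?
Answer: 360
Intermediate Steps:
E = -18 (E = 4 - 22 = -18)
E*(-45 + 25) = -18*(-45 + 25) = -18*(-20) = 360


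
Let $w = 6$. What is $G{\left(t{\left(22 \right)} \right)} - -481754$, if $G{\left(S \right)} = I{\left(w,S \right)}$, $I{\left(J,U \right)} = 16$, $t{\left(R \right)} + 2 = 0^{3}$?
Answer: $481770$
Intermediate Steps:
$t{\left(R \right)} = -2$ ($t{\left(R \right)} = -2 + 0^{3} = -2 + 0 = -2$)
$G{\left(S \right)} = 16$
$G{\left(t{\left(22 \right)} \right)} - -481754 = 16 - -481754 = 16 + 481754 = 481770$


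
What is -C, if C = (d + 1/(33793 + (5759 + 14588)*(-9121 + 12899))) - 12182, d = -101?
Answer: 944621154796/76904759 ≈ 12283.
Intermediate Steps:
C = -944621154796/76904759 (C = (-101 + 1/(33793 + (5759 + 14588)*(-9121 + 12899))) - 12182 = (-101 + 1/(33793 + 20347*3778)) - 12182 = (-101 + 1/(33793 + 76870966)) - 12182 = (-101 + 1/76904759) - 12182 = -7767380658/76904759 - 12182 = -944621154796/76904759 ≈ -12283.)
-C = -1*(-944621154796/76904759) = 944621154796/76904759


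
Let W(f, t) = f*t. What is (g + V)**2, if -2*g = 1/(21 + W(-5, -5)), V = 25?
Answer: 5285401/8464 ≈ 624.46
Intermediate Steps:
g = -1/92 (g = -1/(2*(21 - 5*(-5))) = -1/(2*(21 + 25)) = -1/2/46 = -1/2*1/46 = -1/92 ≈ -0.010870)
(g + V)**2 = (-1/92 + 25)**2 = (2299/92)**2 = 5285401/8464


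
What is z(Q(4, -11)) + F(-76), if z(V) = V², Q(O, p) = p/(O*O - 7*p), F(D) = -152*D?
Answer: 99913369/8649 ≈ 11552.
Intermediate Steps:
Q(O, p) = p/(O² - 7*p)
z(Q(4, -11)) + F(-76) = (-11/(4² - 7*(-11)))² - 152*(-76) = (-11/(16 + 77))² + 11552 = (-11/93)² + 11552 = 121/8649 + 11552 = 99913369/8649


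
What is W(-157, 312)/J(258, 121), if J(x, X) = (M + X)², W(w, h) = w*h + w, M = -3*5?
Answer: -49141/11236 ≈ -4.3735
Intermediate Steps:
M = -15
W(w, h) = w + h*w (W(w, h) = h*w + w = w + h*w)
J(x, X) = (-15 + X)²
W(-157, 312)/J(258, 121) = (-157*(1 + 312))/((-15 + 121)²) = (-157*313)/(106²) = -49141/11236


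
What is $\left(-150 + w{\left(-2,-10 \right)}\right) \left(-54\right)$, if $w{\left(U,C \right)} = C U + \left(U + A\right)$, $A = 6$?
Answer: $6804$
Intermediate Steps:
$w{\left(U,C \right)} = 6 + U + C U$ ($w{\left(U,C \right)} = C U + \left(U + 6\right) = C U + \left(6 + U\right) = 6 + U + C U$)
$\left(-150 + w{\left(-2,-10 \right)}\right) \left(-54\right) = \left(-150 - -24\right) \left(-54\right) = \left(-150 + \left(6 - 2 + 20\right)\right) \left(-54\right) = \left(-150 + 24\right) \left(-54\right) = \left(-126\right) \left(-54\right) = 6804$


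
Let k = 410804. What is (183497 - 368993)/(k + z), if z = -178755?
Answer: -185496/232049 ≈ -0.79938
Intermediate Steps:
(183497 - 368993)/(k + z) = (183497 - 368993)/(410804 - 178755) = -185496/232049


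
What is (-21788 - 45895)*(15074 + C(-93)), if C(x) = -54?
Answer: -1016598660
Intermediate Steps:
(-21788 - 45895)*(15074 + C(-93)) = (-21788 - 45895)*(15074 - 54) = -67683*15020 = -1016598660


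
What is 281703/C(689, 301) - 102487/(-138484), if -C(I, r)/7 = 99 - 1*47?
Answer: -4871756623/6301022 ≈ -773.17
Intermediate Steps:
C(I, r) = -364 (C(I, r) = -7*(99 - 1*47) = -7*(99 - 47) = -7*52 = -364)
281703/C(689, 301) - 102487/(-138484) = 281703/(-364) - 102487/(-138484) = 281703*(-1/364) - 102487*(-1/138484) = -281703/364 + 102487/138484 = -4871756623/6301022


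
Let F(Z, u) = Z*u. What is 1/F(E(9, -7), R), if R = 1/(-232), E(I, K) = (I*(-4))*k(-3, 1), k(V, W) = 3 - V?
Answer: 29/27 ≈ 1.0741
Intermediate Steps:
E(I, K) = -24*I (E(I, K) = (I*(-4))*(3 - 1*(-3)) = (-4*I)*(3 + 3) = -4*I*6 = -24*I)
R = -1/232 ≈ -0.0043103
1/F(E(9, -7), R) = 1/(-24*9*(-1/232)) = 1/(-216*(-1/232)) = 1/(27/29) = 29/27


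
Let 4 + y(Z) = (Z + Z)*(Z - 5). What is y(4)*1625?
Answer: -19500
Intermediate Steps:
y(Z) = -4 + 2*Z*(-5 + Z) (y(Z) = -4 + (Z + Z)*(Z - 5) = -4 + (2*Z)*(-5 + Z) = -4 + 2*Z*(-5 + Z))
y(4)*1625 = (-4 - 10*4 + 2*4²)*1625 = (-4 - 40 + 2*16)*1625 = (-4 - 40 + 32)*1625 = -12*1625 = -19500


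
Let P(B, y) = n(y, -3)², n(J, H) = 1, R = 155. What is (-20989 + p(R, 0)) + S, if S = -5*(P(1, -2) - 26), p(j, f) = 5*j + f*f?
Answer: -20089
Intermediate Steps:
P(B, y) = 1 (P(B, y) = 1² = 1)
p(j, f) = f² + 5*j (p(j, f) = 5*j + f² = f² + 5*j)
S = 125 (S = -5*(1 - 26) = -5*(-25) = 125)
(-20989 + p(R, 0)) + S = (-20989 + (0² + 5*155)) + 125 = (-20989 + (0 + 775)) + 125 = (-20989 + 775) + 125 = -20214 + 125 = -20089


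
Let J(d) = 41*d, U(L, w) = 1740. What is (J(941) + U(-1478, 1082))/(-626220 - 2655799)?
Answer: -40321/3282019 ≈ -0.012285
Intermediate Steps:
(J(941) + U(-1478, 1082))/(-626220 - 2655799) = (41*941 + 1740)/(-626220 - 2655799) = (38581 + 1740)/(-3282019) = 40321*(-1/3282019) = -40321/3282019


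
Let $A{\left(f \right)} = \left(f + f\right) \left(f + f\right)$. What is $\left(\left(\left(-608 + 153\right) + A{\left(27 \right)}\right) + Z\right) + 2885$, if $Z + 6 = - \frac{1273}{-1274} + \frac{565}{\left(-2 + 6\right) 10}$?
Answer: $\frac{27289713}{5096} \approx 5355.1$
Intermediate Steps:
$A{\left(f \right)} = 4 f^{2}$ ($A{\left(f \right)} = 2 f 2 f = 4 f^{2}$)
$Z = \frac{46497}{5096}$ ($Z = -6 - \left(- \frac{1273}{1274} - 565 \frac{1}{10 \left(-2 + 6\right)}\right) = -6 - \left(- \frac{1273}{1274} - \frac{565}{4 \cdot 10}\right) = -6 + \left(\frac{1273}{1274} + \frac{565}{40}\right) = -6 + \left(\frac{1273}{1274} + 565 \cdot \frac{1}{40}\right) = -6 + \left(\frac{1273}{1274} + \frac{113}{8}\right) = -6 + \frac{77073}{5096} = \frac{46497}{5096} \approx 9.1242$)
$\left(\left(\left(-608 + 153\right) + A{\left(27 \right)}\right) + Z\right) + 2885 = \left(\left(\left(-608 + 153\right) + 4 \cdot 27^{2}\right) + \frac{46497}{5096}\right) + 2885 = \left(\left(-455 + 4 \cdot 729\right) + \frac{46497}{5096}\right) + 2885 = \left(\left(-455 + 2916\right) + \frac{46497}{5096}\right) + 2885 = \left(2461 + \frac{46497}{5096}\right) + 2885 = \frac{12587753}{5096} + 2885 = \frac{27289713}{5096}$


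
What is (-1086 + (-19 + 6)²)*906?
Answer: -830802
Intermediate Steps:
(-1086 + (-19 + 6)²)*906 = (-1086 + (-13)²)*906 = (-1086 + 169)*906 = -917*906 = -830802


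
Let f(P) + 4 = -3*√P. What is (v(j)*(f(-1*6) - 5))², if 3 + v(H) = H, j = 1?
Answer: 108 + 216*I*√6 ≈ 108.0 + 529.09*I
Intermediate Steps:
v(H) = -3 + H
f(P) = -4 - 3*√P
(v(j)*(f(-1*6) - 5))² = ((-3 + 1)*((-4 - 3*I*√6) - 5))² = (-2*((-4 - 3*I*√6) - 5))² = (-2*(-9 - 3*I*√6))² = (18 + 6*I*√6)²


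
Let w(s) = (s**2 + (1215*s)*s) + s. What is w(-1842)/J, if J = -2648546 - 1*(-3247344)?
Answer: 2062921191/299399 ≈ 6890.2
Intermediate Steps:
w(s) = s + 1216*s**2 (w(s) = (s**2 + 1215*s**2) + s = 1216*s**2 + s = s + 1216*s**2)
J = 598798 (J = -2648546 + 3247344 = 598798)
w(-1842)/J = -1842*(1 + 1216*(-1842))/598798 = -1842*(1 - 2239872)*(1/598798) = -1842*(-2239871)*(1/598798) = 4125842382*(1/598798) = 2062921191/299399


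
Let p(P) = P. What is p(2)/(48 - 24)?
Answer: 1/12 ≈ 0.083333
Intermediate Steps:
p(2)/(48 - 24) = 2/(48 - 24) = 2/24 = (1/24)*2 = 1/12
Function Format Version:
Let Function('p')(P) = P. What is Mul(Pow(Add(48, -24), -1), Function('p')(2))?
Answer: Rational(1, 12) ≈ 0.083333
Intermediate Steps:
Mul(Pow(Add(48, -24), -1), Function('p')(2)) = Mul(Pow(Add(48, -24), -1), 2) = Mul(Pow(24, -1), 2) = Mul(Rational(1, 24), 2) = Rational(1, 12)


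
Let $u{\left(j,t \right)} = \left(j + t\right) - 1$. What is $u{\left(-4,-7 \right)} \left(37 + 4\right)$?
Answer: $-492$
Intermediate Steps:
$u{\left(j,t \right)} = -1 + j + t$
$u{\left(-4,-7 \right)} \left(37 + 4\right) = \left(-1 - 4 - 7\right) \left(37 + 4\right) = \left(-12\right) 41 = -492$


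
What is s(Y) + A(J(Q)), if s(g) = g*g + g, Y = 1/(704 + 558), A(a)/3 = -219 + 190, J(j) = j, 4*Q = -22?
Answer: -138558765/1592644 ≈ -86.999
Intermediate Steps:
Q = -11/2 (Q = (¼)*(-22) = -11/2 ≈ -5.5000)
A(a) = -87 (A(a) = 3*(-219 + 190) = 3*(-29) = -87)
Y = 1/1262 ≈ 0.00079239
s(g) = g + g² (s(g) = g² + g = g + g²)
s(Y) + A(J(Q)) = (1 + 1/1262)/1262 - 87 = (1/1262)*(1263/1262) - 87 = 1263/1592644 - 87 = -138558765/1592644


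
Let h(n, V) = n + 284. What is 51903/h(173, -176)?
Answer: 51903/457 ≈ 113.57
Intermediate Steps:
h(n, V) = 284 + n
51903/h(173, -176) = 51903/(284 + 173) = 51903/457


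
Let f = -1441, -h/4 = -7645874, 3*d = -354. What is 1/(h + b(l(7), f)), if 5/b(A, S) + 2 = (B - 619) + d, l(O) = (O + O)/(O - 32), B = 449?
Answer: 58/1773842767 ≈ 3.2697e-8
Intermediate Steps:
d = -118 (d = (1/3)*(-354) = -118)
l(O) = 2*O/(-32 + O) (l(O) = (2*O)/(-32 + O) = 2*O/(-32 + O))
h = 30583496 (h = -4*(-7645874) = 30583496)
b(A, S) = -1/58 (b(A, S) = 5/(-2 + ((449 - 619) - 118)) = 5/(-2 + (-170 - 118)) = 5/(-2 - 288) = 5/(-290) = 5*(-1/290) = -1/58)
1/(h + b(l(7), f)) = 1/(30583496 - 1/58) = 1/(1773842767/58) = 58/1773842767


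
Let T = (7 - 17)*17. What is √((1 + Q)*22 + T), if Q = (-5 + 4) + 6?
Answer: I*√38 ≈ 6.1644*I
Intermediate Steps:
T = -170 (T = -10*17 = -170)
Q = 5 (Q = -1 + 6 = 5)
√((1 + Q)*22 + T) = √((1 + 5)*22 - 170) = √(6*22 - 170) = √(132 - 170) = √(-38) = I*√38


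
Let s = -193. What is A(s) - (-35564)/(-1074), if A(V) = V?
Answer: -121423/537 ≈ -226.11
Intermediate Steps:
A(s) - (-35564)/(-1074) = -193 - (-35564)/(-1074) = -193 - (-35564)*(-1)/1074 = -193 - 1*17782/537 = -193 - 17782/537 = -121423/537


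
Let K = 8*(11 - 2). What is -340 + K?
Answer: -268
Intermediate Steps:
K = 72 (K = 8*9 = 72)
-340 + K = -340 + 72 = -268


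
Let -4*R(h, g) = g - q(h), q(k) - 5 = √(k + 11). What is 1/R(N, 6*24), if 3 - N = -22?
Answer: -4/133 ≈ -0.030075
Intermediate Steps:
N = 25 (N = 3 - 1*(-22) = 3 + 22 = 25)
q(k) = 5 + √(11 + k) (q(k) = 5 + √(k + 11) = 5 + √(11 + k))
R(h, g) = 5/4 - g/4 + √(11 + h)/4 (R(h, g) = -(g - (5 + √(11 + h)))/4 = -(g + (-5 - √(11 + h)))/4 = -(-5 + g - √(11 + h))/4 = 5/4 - g/4 + √(11 + h)/4)
1/R(N, 6*24) = 1/(5/4 - 3*24/2 + √(11 + 25)/4) = 1/(5/4 - ¼*144 + √36/4) = 1/(5/4 - 36 + (¼)*6) = 1/(5/4 - 36 + 3/2) = 1/(-133/4) = -4/133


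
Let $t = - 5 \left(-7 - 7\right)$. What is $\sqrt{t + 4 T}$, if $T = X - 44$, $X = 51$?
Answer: $7 \sqrt{2} \approx 9.8995$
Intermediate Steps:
$T = 7$ ($T = 51 - 44 = 7$)
$t = 70$ ($t = \left(-5\right) \left(-14\right) = 70$)
$\sqrt{t + 4 T} = \sqrt{70 + 4 \cdot 7} = \sqrt{70 + 28} = \sqrt{98} = 7 \sqrt{2}$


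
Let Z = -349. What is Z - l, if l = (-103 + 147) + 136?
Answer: -529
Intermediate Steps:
l = 180 (l = 44 + 136 = 180)
Z - l = -349 - 1*180 = -349 - 180 = -529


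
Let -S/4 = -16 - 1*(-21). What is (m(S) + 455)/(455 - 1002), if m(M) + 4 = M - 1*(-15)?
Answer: -446/547 ≈ -0.81536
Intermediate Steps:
S = -20 (S = -4*(-16 - 1*(-21)) = -4*(-16 + 21) = -4*5 = -20)
m(M) = 11 + M (m(M) = -4 + (M - 1*(-15)) = -4 + (M + 15) = -4 + (15 + M) = 11 + M)
(m(S) + 455)/(455 - 1002) = ((11 - 20) + 455)/(455 - 1002) = (-9 + 455)/(-547) = 446*(-1/547) = -446/547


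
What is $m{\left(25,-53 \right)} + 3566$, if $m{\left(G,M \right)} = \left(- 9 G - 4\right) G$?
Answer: $-2159$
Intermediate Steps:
$m{\left(G,M \right)} = G \left(-4 - 9 G\right)$ ($m{\left(G,M \right)} = \left(-4 - 9 G\right) G = G \left(-4 - 9 G\right)$)
$m{\left(25,-53 \right)} + 3566 = \left(-1\right) 25 \left(4 + 9 \cdot 25\right) + 3566 = \left(-1\right) 25 \left(4 + 225\right) + 3566 = \left(-1\right) 25 \cdot 229 + 3566 = -5725 + 3566 = -2159$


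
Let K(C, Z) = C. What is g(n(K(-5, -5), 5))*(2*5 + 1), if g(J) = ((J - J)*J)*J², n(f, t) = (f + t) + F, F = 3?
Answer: 0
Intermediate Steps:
n(f, t) = 3 + f + t (n(f, t) = (f + t) + 3 = 3 + f + t)
g(J) = 0 (g(J) = (0*J)*J² = 0*J² = 0)
g(n(K(-5, -5), 5))*(2*5 + 1) = 0*(2*5 + 1) = 0*(10 + 1) = 0*11 = 0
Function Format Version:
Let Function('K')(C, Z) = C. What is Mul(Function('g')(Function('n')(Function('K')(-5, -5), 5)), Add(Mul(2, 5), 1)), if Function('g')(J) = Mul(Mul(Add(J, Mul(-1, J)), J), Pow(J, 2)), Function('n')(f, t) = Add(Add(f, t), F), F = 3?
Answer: 0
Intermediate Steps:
Function('n')(f, t) = Add(3, f, t) (Function('n')(f, t) = Add(Add(f, t), 3) = Add(3, f, t))
Function('g')(J) = 0 (Function('g')(J) = Mul(Mul(0, J), Pow(J, 2)) = Mul(0, Pow(J, 2)) = 0)
Mul(Function('g')(Function('n')(Function('K')(-5, -5), 5)), Add(Mul(2, 5), 1)) = Mul(0, Add(Mul(2, 5), 1)) = Mul(0, Add(10, 1)) = Mul(0, 11) = 0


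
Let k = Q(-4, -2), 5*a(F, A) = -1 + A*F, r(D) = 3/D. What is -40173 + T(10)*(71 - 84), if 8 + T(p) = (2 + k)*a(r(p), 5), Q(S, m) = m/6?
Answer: -240427/6 ≈ -40071.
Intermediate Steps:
Q(S, m) = m/6 (Q(S, m) = m*(⅙) = m/6)
a(F, A) = -⅕ + A*F/5 (a(F, A) = (-1 + A*F)/5 = -⅕ + A*F/5)
k = -⅓ (k = (⅙)*(-2) = -⅓ ≈ -0.33333)
T(p) = -25/3 + 5/p (T(p) = -8 + (2 - ⅓)*(-⅕ + (⅕)*5*(3/p)) = -8 + 5*(-⅕ + 3/p)/3 = -8 + (-⅓ + 5/p) = -25/3 + 5/p)
-40173 + T(10)*(71 - 84) = -40173 + (-25/3 + 5/10)*(71 - 84) = -40173 + (-25/3 + 5*(⅒))*(-13) = -40173 + (-25/3 + ½)*(-13) = -40173 - 47/6*(-13) = -40173 + 611/6 = -240427/6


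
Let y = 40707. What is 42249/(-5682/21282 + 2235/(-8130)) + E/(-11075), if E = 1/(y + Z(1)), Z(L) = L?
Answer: -12206162714649103459/156558629544900 ≈ -77966.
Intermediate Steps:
E = 1/40708 (E = 1/(40707 + 1) = 1/40708 ≈ 2.4565e-5)
42249/(-5682/21282 + 2235/(-8130)) + E/(-11075) = 42249/(-5682/21282 + 2235/(-8130)) + (1/40708)/(-11075) = 42249/(-5682*1/21282 + 2235*(-1/8130)) + (1/40708)*(-1/11075) = 42249/(-947/3547 - 149/542) - 1/450841100 = 42249/(-1041777/1922474) - 1/450841100 = 42249*(-1922474/1041777) - 1/450841100 = -27074201342/347259 - 1/450841100 = -12206162714649103459/156558629544900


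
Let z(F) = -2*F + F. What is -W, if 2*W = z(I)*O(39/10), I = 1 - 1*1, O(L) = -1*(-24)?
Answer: 0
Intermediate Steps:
O(L) = 24
I = 0 (I = 1 - 1 = 0)
z(F) = -F
W = 0 (W = (-1*0*24)/2 = (0*24)/2 = (1/2)*0 = 0)
-W = -1*0 = 0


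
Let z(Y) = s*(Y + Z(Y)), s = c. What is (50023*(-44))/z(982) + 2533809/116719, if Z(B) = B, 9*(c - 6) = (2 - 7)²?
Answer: -479740901862/4527413291 ≈ -105.96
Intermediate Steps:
c = 79/9 (c = 6 + (2 - 7)²/9 = 6 + (⅑)*(-5)² = 6 + (⅑)*25 = 6 + 25/9 = 79/9 ≈ 8.7778)
s = 79/9 ≈ 8.7778
z(Y) = 158*Y/9 (z(Y) = 79*(Y + Y)/9 = 79*(2*Y)/9 = 158*Y/9)
(50023*(-44))/z(982) + 2533809/116719 = (50023*(-44))/(((158/9)*982)) + 2533809/116719 = -2201012/155156/9 + 2533809*(1/116719) = -2201012*9/155156 + 2533809/116719 = -4952277/38789 + 2533809/116719 = -479740901862/4527413291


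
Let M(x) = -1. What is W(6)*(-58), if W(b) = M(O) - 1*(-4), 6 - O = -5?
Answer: -174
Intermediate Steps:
O = 11 (O = 6 - 1*(-5) = 6 + 5 = 11)
W(b) = 3 (W(b) = -1 - 1*(-4) = -1 + 4 = 3)
W(6)*(-58) = 3*(-58) = -174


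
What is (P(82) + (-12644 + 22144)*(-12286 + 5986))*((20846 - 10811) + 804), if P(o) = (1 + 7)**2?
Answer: -648713456304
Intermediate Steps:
P(o) = 64 (P(o) = 8**2 = 64)
(P(82) + (-12644 + 22144)*(-12286 + 5986))*((20846 - 10811) + 804) = (64 + (-12644 + 22144)*(-12286 + 5986))*((20846 - 10811) + 804) = (64 + 9500*(-6300))*(10035 + 804) = (64 - 59850000)*10839 = -59849936*10839 = -648713456304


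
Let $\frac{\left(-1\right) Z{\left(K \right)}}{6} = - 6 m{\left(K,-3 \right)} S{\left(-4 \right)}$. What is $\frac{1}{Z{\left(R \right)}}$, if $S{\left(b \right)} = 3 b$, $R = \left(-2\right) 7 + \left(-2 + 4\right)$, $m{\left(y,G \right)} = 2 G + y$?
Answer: $\frac{1}{7776} \approx 0.0001286$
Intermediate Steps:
$m{\left(y,G \right)} = y + 2 G$
$R = -12$ ($R = -14 + 2 = -12$)
$Z{\left(K \right)} = 2592 - 432 K$ ($Z{\left(K \right)} = - 6 - 6 \left(K + 2 \left(-3\right)\right) 3 \left(-4\right) = - 6 - 6 \left(K - 6\right) \left(-12\right) = - 6 - 6 \left(-6 + K\right) \left(-12\right) = - 6 \left(36 - 6 K\right) \left(-12\right) = - 6 \left(-432 + 72 K\right) = 2592 - 432 K$)
$\frac{1}{Z{\left(R \right)}} = \frac{1}{2592 - -5184} = \frac{1}{2592 + 5184} = \frac{1}{7776}$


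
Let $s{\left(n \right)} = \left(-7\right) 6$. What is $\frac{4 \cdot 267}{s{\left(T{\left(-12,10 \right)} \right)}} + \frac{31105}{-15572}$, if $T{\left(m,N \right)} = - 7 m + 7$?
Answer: $- \frac{2989551}{109004} \approx -27.426$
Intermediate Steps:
$T{\left(m,N \right)} = 7 - 7 m$
$s{\left(n \right)} = -42$
$\frac{4 \cdot 267}{s{\left(T{\left(-12,10 \right)} \right)}} + \frac{31105}{-15572} = \frac{4 \cdot 267}{-42} + \frac{31105}{-15572} = 1068 \left(- \frac{1}{42}\right) + 31105 \left(- \frac{1}{15572}\right) = - \frac{178}{7} - \frac{31105}{15572} = - \frac{2989551}{109004}$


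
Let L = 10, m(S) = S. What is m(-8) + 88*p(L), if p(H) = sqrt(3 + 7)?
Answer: -8 + 88*sqrt(10) ≈ 270.28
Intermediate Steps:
p(H) = sqrt(10)
m(-8) + 88*p(L) = -8 + 88*sqrt(10)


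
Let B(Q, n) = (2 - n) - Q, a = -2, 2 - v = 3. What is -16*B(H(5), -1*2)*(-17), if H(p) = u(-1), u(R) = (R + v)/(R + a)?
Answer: 2720/3 ≈ 906.67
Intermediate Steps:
v = -1 (v = 2 - 1*3 = 2 - 3 = -1)
u(R) = (-1 + R)/(-2 + R) (u(R) = (R - 1)/(R - 2) = (-1 + R)/(-2 + R))
H(p) = 2/3 (H(p) = (-1 - 1)/(-2 - 1) = -2/(-3) = -1/3*(-2) = 2/3)
B(Q, n) = 2 - Q - n
-16*B(H(5), -1*2)*(-17) = -16*(2 - 1*2/3 - (-1)*2)*(-17) = -16*(2 - 2/3 - 1*(-2))*(-17) = -16*(2 - 2/3 + 2)*(-17) = -16*10/3*(-17) = -160/3*(-17) = 2720/3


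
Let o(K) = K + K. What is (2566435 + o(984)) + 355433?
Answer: 2923836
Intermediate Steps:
o(K) = 2*K
(2566435 + o(984)) + 355433 = (2566435 + 2*984) + 355433 = (2566435 + 1968) + 355433 = 2568403 + 355433 = 2923836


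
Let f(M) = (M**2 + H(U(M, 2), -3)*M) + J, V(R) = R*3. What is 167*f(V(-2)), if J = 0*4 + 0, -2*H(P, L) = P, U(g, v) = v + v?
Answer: 8016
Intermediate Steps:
U(g, v) = 2*v
V(R) = 3*R
H(P, L) = -P/2
J = 0 (J = 0 + 0 = 0)
f(M) = M**2 - 2*M (f(M) = (M**2 + (-2)*M) + 0 = (M**2 + (-1/2*4)*M) + 0 = (M**2 - 2*M) + 0 = M**2 - 2*M)
167*f(V(-2)) = 167*((3*(-2))*(-2 + 3*(-2))) = 167*(-6*(-2 - 6)) = 167*(-6*(-8)) = 167*48 = 8016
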